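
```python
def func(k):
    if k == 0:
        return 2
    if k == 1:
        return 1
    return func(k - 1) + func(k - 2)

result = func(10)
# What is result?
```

Build up from base cases: func(0)=2, func(1)=1, func(2)=3, func(3)=4, func(4)=7, func(5)=11, func(6)=18, ..., func(10)=123

Answer: 123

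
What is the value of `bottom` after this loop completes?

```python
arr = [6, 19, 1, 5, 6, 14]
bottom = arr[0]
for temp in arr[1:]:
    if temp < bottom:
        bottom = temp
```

Minimum of [6, 19, 1, 5, 6, 14]
`bottom` takes the values: 6 → 1

Answer: 1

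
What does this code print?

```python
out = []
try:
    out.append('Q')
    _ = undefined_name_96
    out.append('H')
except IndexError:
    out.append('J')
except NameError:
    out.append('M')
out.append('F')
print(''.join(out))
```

Execution trace: 'Q' (try body) → 'M' (except NameError) → 'F' (after the try/except). Output: QMF

Answer: QMF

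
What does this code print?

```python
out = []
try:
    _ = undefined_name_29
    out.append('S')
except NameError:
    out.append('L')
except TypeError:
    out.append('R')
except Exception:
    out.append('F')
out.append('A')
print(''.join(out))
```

Execution trace: 'L' (except NameError) → 'A' (after the try/except). Output: LA

Answer: LA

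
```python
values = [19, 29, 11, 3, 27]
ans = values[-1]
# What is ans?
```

Trace:
`values = [19, 29, 11, 3, 27]` → values = [19, 29, 11, 3, 27]
`ans = values[-1]` → ans = 27
So ans = 27

Answer: 27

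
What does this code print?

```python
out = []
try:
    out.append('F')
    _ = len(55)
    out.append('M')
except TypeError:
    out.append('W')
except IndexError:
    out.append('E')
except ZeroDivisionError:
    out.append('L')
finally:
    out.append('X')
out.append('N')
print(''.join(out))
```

Execution trace: 'F' (try body) → 'W' (except TypeError) → 'X' (finally) → 'N' (after the try/except). Output: FWXN

Answer: FWXN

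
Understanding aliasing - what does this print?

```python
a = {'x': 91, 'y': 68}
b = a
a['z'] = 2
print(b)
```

Key concept: dict aliasing.
Step by step:
`a = {'x': 91, 'y': 68}` → a = {'x': 91, 'y': 68}
`b = a` → b = {'x': 91, 'y': 68} (same object as a)
`a['z'] = 2` → a = {'x': 91, 'y': 68, 'z': 2} (same object as b); b = {'x': 91, 'y': 68, 'z': 2} (same object as a)
`print(b)` → prints {'x': 91, 'y': 68, 'z': 2}

Answer: {'x': 91, 'y': 68, 'z': 2}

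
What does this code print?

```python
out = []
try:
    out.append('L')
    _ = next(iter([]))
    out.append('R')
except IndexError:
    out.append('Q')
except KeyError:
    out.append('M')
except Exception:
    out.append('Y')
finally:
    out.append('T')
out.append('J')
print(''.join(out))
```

Execution trace: 'L' (try body) → 'Y' (except Exception) → 'T' (finally) → 'J' (after the try/except). Output: LYTJ

Answer: LYTJ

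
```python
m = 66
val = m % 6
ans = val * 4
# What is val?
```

Trace:
`m = 66` → m = 66
`val = m % 6` → val = 0
`ans = val * 4` → ans = 0
So val = 0

Answer: 0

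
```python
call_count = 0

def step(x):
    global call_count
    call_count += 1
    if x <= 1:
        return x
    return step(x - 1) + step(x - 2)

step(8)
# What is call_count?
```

Calls(x) = 1 + Calls(x-1) + Calls(x-2); Calls(0)=Calls(1)=1. For x=8 this gives 67.

Answer: 67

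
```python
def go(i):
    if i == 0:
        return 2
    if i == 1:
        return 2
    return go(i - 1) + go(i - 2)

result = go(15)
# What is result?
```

Build up from base cases: go(0)=2, go(1)=2, go(2)=4, go(3)=6, go(4)=10, go(5)=16, go(6)=26, ..., go(15)=1974

Answer: 1974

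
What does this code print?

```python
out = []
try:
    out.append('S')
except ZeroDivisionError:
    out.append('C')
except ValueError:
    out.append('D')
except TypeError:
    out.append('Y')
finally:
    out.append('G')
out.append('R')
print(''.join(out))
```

Execution trace: 'S' (try body, no exception) → 'G' (finally) → 'R' (after the try/except). Output: SGR

Answer: SGR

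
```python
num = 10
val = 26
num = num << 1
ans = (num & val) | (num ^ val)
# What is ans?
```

Trace:
`num = 10` → num = 10
`val = 26` → val = 26
`num = num << 1` → num = 20
`ans = (num & val) | (num ^ val)` → ans = 30
So ans = 30

Answer: 30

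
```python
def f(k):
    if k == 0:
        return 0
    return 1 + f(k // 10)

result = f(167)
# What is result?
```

Count of digits of 167: 3

Answer: 3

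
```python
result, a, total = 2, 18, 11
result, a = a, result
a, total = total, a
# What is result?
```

Trace:
`result, a, total = 2, 18, 11` → result = 2; a = 18; total = 11
`result, a = a, result` → result = 18; a = 2
`a, total = total, a` → a = 11; total = 2
So result = 18

Answer: 18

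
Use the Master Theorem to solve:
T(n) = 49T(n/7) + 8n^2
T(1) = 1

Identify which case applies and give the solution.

a=49, b=7, f(n)=8n^2. log_7(49) = 2. Since c=2 = 2, Case 2 applies: T(n) = Θ(n^log_b(a) · log n) = O(n^2 log n).

Answer: O(n^2 log n) - Case 2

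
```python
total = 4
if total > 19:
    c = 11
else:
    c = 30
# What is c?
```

Trace:
`total = 4` → total = 4
`if total > 19: ...` → total > 19 is False, take else branch → c = 30
So c = 30

Answer: 30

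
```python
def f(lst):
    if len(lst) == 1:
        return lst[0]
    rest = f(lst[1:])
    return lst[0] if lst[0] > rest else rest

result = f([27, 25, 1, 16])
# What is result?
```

Recursive max over [27, 25, 1, 16] = 27

Answer: 27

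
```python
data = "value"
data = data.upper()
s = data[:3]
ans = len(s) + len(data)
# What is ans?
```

Trace:
`data = "value"` → data = 'value'
`data = data.upper()` → data = 'VALUE'
`s = data[:3]` → s = 'VAL'
`ans = len(s) + len(data)` → ans = 8
So ans = 8

Answer: 8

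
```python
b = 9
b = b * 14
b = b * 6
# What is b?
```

Trace:
`b = 9` → b = 9
`b = b * 14` → b = 126
`b = b * 6` → b = 756
So b = 756

Answer: 756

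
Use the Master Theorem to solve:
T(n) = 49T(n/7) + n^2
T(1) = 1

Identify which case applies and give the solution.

a=49, b=7, f(n)=n^2. log_7(49) = 2. Since c=2 = 2, Case 2 applies: T(n) = Θ(n^log_b(a) · log n) = O(n^2 log n).

Answer: O(n^2 log n) - Case 2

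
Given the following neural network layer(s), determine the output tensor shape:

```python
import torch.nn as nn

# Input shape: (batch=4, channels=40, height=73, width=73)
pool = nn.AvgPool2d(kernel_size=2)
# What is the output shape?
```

Input: (4, 40, 73, 73) -> Output: (4, 40, 36, 36)

Answer: (4, 40, 36, 36)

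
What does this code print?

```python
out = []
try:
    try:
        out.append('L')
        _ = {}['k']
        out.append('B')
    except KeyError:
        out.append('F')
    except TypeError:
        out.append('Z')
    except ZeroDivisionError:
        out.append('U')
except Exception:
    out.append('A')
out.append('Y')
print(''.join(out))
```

Execution trace: 'L' (inner try body) → 'F' (inner except KeyError) → 'Y' (after the try/except). Output: LFY

Answer: LFY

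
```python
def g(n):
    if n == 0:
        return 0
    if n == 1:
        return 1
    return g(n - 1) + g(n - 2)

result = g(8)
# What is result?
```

Build up from base cases: g(0)=0, g(1)=1, g(2)=1, g(3)=2, g(4)=3, g(5)=5, g(6)=8, ..., g(8)=21

Answer: 21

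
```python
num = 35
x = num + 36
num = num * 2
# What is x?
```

Trace:
`num = 35` → num = 35
`x = num + 36` → x = 71
`num = num * 2` → num = 70
So x = 71

Answer: 71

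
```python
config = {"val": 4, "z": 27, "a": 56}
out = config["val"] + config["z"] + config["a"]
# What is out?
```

Trace:
`config = {"val": 4, "z": 27, "a": 56}` → config = {'val': 4, 'z': 27, 'a': 56}
`out = config["val"] + config["z"] + config["a"]` → out = 87
So out = 87

Answer: 87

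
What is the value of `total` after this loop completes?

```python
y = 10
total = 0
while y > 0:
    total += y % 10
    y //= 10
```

Sum digits of 10
`total` takes the values: 0 → 1

Answer: 1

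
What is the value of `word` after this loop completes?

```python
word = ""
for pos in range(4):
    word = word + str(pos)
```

Concatenate digits 0 to 3
`word` takes the values: "" → "0" → "01" → "012" → "0123"

Answer: "0123"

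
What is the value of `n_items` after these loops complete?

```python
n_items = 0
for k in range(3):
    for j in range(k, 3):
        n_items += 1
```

Upper triangle: 3 + 2 + ... + 1
`n_items` takes the values: 0 → 1 → 2 → 3 → 4 → 5 → 6

Answer: 6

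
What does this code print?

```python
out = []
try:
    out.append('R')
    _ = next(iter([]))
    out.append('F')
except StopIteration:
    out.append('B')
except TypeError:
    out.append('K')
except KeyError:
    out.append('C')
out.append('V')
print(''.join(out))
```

Execution trace: 'R' (try body) → 'B' (except StopIteration) → 'V' (after the try/except). Output: RBV

Answer: RBV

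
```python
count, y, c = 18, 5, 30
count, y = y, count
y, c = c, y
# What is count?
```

Trace:
`count, y, c = 18, 5, 30` → count = 18; y = 5; c = 30
`count, y = y, count` → count = 5; y = 18
`y, c = c, y` → y = 30; c = 18
So count = 5

Answer: 5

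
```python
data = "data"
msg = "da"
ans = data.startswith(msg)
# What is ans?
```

Trace:
`data = "data"` → data = 'data'
`msg = "da"` → msg = 'da'
`ans = data.startswith(msg)` → ans = True
So ans = True

Answer: True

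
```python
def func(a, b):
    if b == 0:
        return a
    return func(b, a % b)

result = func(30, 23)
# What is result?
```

func(30, 23) -> func(23, 7) -> func(7, 2) -> func(2, 1) -> func(1, 0) -> 1

Answer: 1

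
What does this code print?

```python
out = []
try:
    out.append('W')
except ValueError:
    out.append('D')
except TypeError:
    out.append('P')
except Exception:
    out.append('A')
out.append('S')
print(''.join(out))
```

Execution trace: 'W' (try body, no exception) → 'S' (after the try/except). Output: WS

Answer: WS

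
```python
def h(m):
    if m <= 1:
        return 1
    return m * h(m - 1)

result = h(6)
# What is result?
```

h(6) = 6 * 5 * 4 * 3 * 2 * 1 = 720

Answer: 720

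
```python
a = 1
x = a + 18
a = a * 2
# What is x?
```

Trace:
`a = 1` → a = 1
`x = a + 18` → x = 19
`a = a * 2` → a = 2
So x = 19

Answer: 19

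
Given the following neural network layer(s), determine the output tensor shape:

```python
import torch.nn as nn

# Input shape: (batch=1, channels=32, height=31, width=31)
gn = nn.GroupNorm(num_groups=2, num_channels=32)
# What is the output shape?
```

Input: (1, 32, 31, 31) -> Output: (1, 32, 31, 31)

Answer: (1, 32, 31, 31)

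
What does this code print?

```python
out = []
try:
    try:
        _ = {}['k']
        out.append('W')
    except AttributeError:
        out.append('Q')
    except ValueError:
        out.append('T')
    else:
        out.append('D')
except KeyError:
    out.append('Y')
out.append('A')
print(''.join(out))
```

Execution trace: 'Y' (outer except KeyError) → 'A' (after the try/except). Output: YA

Answer: YA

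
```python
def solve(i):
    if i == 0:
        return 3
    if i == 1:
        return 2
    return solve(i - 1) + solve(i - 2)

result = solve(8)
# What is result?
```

Build up from base cases: solve(0)=3, solve(1)=2, solve(2)=5, solve(3)=7, solve(4)=12, solve(5)=19, solve(6)=31, ..., solve(8)=81

Answer: 81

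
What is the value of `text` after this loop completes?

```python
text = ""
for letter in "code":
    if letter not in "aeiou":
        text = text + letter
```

Remove vowels from 'code'
`text` takes the values: "" → "c" → "cd"

Answer: "cd"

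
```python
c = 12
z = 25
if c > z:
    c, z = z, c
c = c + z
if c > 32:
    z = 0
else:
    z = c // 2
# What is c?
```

Trace:
`c = 12` → c = 12
`z = 25` → z = 25
`if c > z: ...` → c > z is False → no variable changes
`c = c + z` → c = 37
`if c > 32: ...` → c > 32 is True → z = 0
So c = 37

Answer: 37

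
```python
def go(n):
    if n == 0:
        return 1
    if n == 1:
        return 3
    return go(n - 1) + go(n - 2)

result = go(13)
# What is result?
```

Build up from base cases: go(0)=1, go(1)=3, go(2)=4, go(3)=7, go(4)=11, go(5)=18, go(6)=29, ..., go(13)=843

Answer: 843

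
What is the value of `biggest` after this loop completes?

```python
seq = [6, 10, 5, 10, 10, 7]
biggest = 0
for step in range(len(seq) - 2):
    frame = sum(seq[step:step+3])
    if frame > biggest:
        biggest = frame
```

Max sum of 3-element window in [6, 10, 5, 10, 10, 7]
`biggest` takes the values: 0 → 21 → 25 → 27

Answer: 27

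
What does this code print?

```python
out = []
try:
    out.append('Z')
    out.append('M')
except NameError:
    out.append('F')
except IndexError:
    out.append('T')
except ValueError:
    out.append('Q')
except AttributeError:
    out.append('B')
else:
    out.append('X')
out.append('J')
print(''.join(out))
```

Execution trace: 'Z' (try body) → 'M' (try body, no exception) → 'X' (else) → 'J' (after the try/except). Output: ZMXJ

Answer: ZMXJ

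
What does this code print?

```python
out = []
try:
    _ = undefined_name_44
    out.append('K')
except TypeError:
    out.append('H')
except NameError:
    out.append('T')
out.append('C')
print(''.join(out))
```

Execution trace: 'T' (except NameError) → 'C' (after the try/except). Output: TC

Answer: TC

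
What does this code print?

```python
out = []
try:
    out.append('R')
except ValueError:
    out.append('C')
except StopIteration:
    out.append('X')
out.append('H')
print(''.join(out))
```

Execution trace: 'R' (try body, no exception) → 'H' (after the try/except). Output: RH

Answer: RH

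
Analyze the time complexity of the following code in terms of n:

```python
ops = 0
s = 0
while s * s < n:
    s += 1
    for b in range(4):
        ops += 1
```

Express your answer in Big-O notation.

Each loop level contributes: √n × 1. Multiplying the contributions gives O(√n).

Answer: O(√n)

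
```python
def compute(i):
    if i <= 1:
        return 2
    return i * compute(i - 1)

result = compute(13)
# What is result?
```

compute(13) = 13 * 12 * 11 * 10 * 9 * 8 * 7 * 6 * 5 * 4 * 3 * 2 * 2 = 12454041600

Answer: 12454041600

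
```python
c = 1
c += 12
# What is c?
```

Trace:
`c = 1` → c = 1
`c += 12` → c = 13
So c = 13

Answer: 13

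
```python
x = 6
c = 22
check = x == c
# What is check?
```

Trace:
`x = 6` → x = 6
`c = 22` → c = 22
`check = x == c` → check = False
So check = False

Answer: False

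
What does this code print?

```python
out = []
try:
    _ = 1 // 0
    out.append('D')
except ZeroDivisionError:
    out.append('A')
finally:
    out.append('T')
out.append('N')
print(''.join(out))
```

Execution trace: 'A' (except ZeroDivisionError) → 'T' (finally) → 'N' (after the try/except). Output: ATN

Answer: ATN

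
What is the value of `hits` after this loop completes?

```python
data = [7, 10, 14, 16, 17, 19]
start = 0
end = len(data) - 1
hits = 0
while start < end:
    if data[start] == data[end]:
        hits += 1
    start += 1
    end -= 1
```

Count matching pairs from ends
`hits` takes the values: 0

Answer: 0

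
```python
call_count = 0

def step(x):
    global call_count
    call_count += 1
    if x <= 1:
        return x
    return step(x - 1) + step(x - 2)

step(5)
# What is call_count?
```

Calls(x) = 1 + Calls(x-1) + Calls(x-2); Calls(0)=Calls(1)=1. For x=5 this gives 15.

Answer: 15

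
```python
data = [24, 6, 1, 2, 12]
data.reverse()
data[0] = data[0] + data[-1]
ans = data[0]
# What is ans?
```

Trace:
`data = [24, 6, 1, 2, 12]` → data = [24, 6, 1, 2, 12]
`data.reverse()` → data = [12, 2, 1, 6, 24]
`data[0] = data[0] + data[-1]` → data = [36, 2, 1, 6, 24]
`ans = data[0]` → ans = 36
So ans = 36

Answer: 36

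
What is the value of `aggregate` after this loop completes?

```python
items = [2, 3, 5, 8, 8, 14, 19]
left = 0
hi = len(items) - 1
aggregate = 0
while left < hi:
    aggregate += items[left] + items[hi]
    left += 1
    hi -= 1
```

Sum of pairs from ends
`aggregate` takes the values: 0 → 21 → 38 → 51

Answer: 51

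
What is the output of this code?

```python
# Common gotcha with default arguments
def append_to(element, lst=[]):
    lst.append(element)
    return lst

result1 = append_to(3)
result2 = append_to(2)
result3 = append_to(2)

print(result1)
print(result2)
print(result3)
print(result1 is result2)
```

Key concept: mutable default argument gotcha.
Step by step:
`result1 = append_to(3)` → result1 = [3]
`result2 = append_to(2)` → result1 = [3, 2] (same object as result2); result2 = [3, 2] (same object as result1)
`result3 = append_to(2)` → result1 = [3, 2, 2] (same object as result2, result3); result2 = [3, 2, 2] (same object as result1, result3); result3 = [3, 2, 2] (same object as result1, result2)
`print(result1)` → prints [3, 2, 2]
`print(result2)` → prints [3, 2, 2]
`print(result3)` → prints [3, 2, 2]
`print(result1 is result2)` → prints True

Answer:
[3, 2, 2]
[3, 2, 2]
[3, 2, 2]
True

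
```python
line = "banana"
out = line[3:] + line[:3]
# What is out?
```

Trace:
`line = "banana"` → line = 'banana'
`out = line[3:] + line[:3]` → out = 'anaban'
So out = 'anaban'

Answer: 'anaban'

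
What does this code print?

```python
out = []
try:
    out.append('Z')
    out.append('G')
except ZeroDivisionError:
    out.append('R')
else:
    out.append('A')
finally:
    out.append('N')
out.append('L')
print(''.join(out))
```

Execution trace: 'Z' (try body) → 'G' (try body, no exception) → 'A' (else) → 'N' (finally) → 'L' (after the try/except). Output: ZGANL

Answer: ZGANL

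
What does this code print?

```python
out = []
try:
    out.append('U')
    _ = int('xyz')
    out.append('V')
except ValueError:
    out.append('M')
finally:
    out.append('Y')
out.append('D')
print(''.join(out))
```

Execution trace: 'U' (try body) → 'M' (except ValueError) → 'Y' (finally) → 'D' (after the try/except). Output: UMYD

Answer: UMYD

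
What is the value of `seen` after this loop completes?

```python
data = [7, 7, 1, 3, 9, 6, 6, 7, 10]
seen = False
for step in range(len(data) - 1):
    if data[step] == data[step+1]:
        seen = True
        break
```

Check consecutive duplicates in [7, 7, 1, 3, 9, 6, 6, 7, 10]
`seen` takes the values: False → True

Answer: True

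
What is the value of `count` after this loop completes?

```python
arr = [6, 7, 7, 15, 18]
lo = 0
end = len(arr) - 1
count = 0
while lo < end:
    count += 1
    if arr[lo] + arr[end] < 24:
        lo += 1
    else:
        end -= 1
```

Steps to find pair summing to 24
`count` takes the values: 0 → 1 → 2 → 3 → 4

Answer: 4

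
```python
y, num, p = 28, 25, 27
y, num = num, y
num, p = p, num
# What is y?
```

Trace:
`y, num, p = 28, 25, 27` → y = 28; num = 25; p = 27
`y, num = num, y` → y = 25; num = 28
`num, p = p, num` → num = 27; p = 28
So y = 25

Answer: 25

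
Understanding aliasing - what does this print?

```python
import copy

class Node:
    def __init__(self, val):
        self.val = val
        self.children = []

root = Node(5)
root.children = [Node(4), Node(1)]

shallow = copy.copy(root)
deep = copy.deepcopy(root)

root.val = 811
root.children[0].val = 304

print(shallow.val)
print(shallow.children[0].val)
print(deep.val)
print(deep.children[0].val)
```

Key concept: deep copy with custom objects.
Step by step:
`root = Node(5)` → root = Node(val=5, children=[])
`root.children = [Node(4), Node(1)]` → root = Node(val=5, children=[Node(val=4, children=[]), Node(val=1, children=[])])
`shallow = copy.copy(root)` → shallow = Node(val=5, children=[Node(val=4, children=[]), Node(val=1, children=[])])
`deep = copy.deepcopy(root)` → deep = Node(val=5, children=[Node(val=4, children=[]), Node(val=1, children=[])])
`root.val = 811` → root = Node(val=811, children=[Node(val=4, children=[]), Node(val=1, children=[])])
`root.children[0].val = 304` → root = Node(val=811, children=[Node(val=304, children=[]), Node(val=1, children=[])]); shallow = Node(val=5, children=[Node(val=304, children=[]), Node(val=1, children=[])])
`print(shallow.val)` → prints 5
`print(shallow.children[0].val)` → prints 304
`print(deep.val)` → prints 5
`print(deep.children[0].val)` → prints 4

Answer:
5
304
5
4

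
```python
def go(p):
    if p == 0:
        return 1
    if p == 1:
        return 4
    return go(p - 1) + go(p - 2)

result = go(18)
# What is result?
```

Build up from base cases: go(0)=1, go(1)=4, go(2)=5, go(3)=9, go(4)=14, go(5)=23, go(6)=37, ..., go(18)=11933

Answer: 11933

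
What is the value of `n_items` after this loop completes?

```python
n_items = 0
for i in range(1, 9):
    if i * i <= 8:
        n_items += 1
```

Count numbers where i² ≤ 8
`n_items` takes the values: 0 → 1 → 2

Answer: 2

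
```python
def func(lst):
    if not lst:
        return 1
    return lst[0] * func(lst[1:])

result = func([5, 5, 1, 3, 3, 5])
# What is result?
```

Product over [5, 5, 1, 3, 3, 5] = 5 * 5 * 1 * 3 * 3 * 5 = 1125

Answer: 1125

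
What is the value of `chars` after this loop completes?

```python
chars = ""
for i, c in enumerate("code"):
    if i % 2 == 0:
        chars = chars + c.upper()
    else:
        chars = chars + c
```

Uppercase even positions in 'code'
`chars` takes the values: "" → "C" → "Co" → "CoD" → "CoDe"

Answer: "CoDe"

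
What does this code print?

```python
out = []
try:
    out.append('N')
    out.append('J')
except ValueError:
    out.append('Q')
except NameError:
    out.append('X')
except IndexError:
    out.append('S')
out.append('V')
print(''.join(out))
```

Execution trace: 'N' (try body) → 'J' (try body, no exception) → 'V' (after the try/except). Output: NJV

Answer: NJV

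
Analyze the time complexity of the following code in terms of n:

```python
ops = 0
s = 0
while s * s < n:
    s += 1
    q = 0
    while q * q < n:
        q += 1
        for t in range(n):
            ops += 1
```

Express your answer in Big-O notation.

Each loop level contributes: √n × √n × n. Multiplying the contributions gives O(n^2).

Answer: O(n^2)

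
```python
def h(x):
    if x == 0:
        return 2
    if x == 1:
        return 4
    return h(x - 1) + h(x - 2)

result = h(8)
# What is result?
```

Build up from base cases: h(0)=2, h(1)=4, h(2)=6, h(3)=10, h(4)=16, h(5)=26, h(6)=42, ..., h(8)=110

Answer: 110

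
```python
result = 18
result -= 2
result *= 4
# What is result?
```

Trace:
`result = 18` → result = 18
`result -= 2` → result = 16
`result *= 4` → result = 64
So result = 64

Answer: 64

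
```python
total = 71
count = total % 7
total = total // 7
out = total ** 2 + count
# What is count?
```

Trace:
`total = 71` → total = 71
`count = total % 7` → count = 1
`total = total // 7` → total = 10
`out = total ** 2 + count` → out = 101
So count = 1

Answer: 1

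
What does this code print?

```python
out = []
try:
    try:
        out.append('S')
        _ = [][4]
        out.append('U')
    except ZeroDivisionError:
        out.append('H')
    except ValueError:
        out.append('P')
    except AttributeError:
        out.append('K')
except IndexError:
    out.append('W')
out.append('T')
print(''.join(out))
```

Execution trace: 'S' (try body) → 'W' (outer except IndexError) → 'T' (after the try/except). Output: SWT

Answer: SWT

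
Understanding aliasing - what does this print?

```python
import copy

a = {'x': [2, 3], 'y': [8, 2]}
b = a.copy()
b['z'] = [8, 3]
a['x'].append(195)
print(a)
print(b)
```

Key concept: shallow copy of dict with mutable values.
Step by step:
`a = {'x': [2, 3], 'y': [8, 2]}` → a = {'x': [2, 3], 'y': [8, 2]}
`b = a.copy()` → b = {'x': [2, 3], 'y': [8, 2]}
`b['z'] = [8, 3]` → b = {'x': [2, 3], 'y': [8, 2], 'z': [8, 3]}
`a['x'].append(195)` → a = {'x': [2, 3, 195], 'y': [8, 2]}; b = {'x': [2, 3, 195], 'y': [8, 2], 'z': [8, 3]}
`print(a)` → prints {'x': [2, 3, 195], 'y': [8, 2]}
`print(b)` → prints {'x': [2, 3, 195], 'y': [8, 2], 'z': [8, 3]}

Answer:
{'x': [2, 3, 195], 'y': [8, 2]}
{'x': [2, 3, 195], 'y': [8, 2], 'z': [8, 3]}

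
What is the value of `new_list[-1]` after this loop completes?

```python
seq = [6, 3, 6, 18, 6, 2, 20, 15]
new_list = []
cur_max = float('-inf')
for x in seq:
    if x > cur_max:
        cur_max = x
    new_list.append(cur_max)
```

Running max ends at 20
`new_list` takes the values: [] → [6] → [6, 6] → [6, 6, 6] → [6, 6, 6, 18] → [6, 6, 6, 18, 18] → [6, 6, 6, 18, 18, 18] → [6, 6, 6, 18, 18, 18, 20] → [6, 6, 6, 18, 18, 18, 20, 20]
So `new_list[-1]` = 20

Answer: 20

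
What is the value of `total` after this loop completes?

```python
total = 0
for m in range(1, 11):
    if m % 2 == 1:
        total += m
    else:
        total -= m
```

Add odd, subtract even
`total` takes the values: 0 → 1 → -1 → 2 → -2 → 3 → -3 → 4 → -4 → 5 → -5

Answer: -5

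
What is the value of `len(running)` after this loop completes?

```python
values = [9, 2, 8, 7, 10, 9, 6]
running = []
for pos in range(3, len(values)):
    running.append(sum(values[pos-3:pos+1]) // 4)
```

Number of 4-element averages
`running` takes the values: [] → [6] → [6, 6] → [6, 6, 8] → [6, 6, 8, 8]
So `len(running)` = 4

Answer: 4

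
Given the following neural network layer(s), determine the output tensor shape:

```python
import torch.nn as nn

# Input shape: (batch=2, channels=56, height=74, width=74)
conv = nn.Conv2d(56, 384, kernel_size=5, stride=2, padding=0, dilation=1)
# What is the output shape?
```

Input: (2, 56, 74, 74) -> Output: (2, 384, 35, 35)

Answer: (2, 384, 35, 35)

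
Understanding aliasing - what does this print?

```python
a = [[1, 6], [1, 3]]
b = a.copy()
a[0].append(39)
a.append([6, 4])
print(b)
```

Key concept: shallow copy with nested lists.
Step by step:
`a = [[1, 6], [1, 3]]` → a = [[1, 6], [1, 3]]
`b = a.copy()` → b = [[1, 6], [1, 3]]
`a[0].append(39)` → a = [[1, 6, 39], [1, 3]]; b = [[1, 6, 39], [1, 3]]
`a.append([6, 4])` → a = [[1, 6, 39], [1, 3], [6, 4]]
`print(b)` → prints [[1, 6, 39], [1, 3]]

Answer: [[1, 6, 39], [1, 3]]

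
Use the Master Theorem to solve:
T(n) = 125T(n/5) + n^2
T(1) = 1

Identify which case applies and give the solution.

a=125, b=5, f(n)=n^2. log_5(125) = 3. Since c=2 < 3, Case 1 applies: T(n) = Θ(n^log_b(a)) = O(n^3).

Answer: O(n^3) - Case 1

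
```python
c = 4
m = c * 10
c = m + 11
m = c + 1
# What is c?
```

Trace:
`c = 4` → c = 4
`m = c * 10` → m = 40
`c = m + 11` → c = 51
`m = c + 1` → m = 52
So c = 51

Answer: 51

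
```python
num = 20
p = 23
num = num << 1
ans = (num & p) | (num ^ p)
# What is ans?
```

Trace:
`num = 20` → num = 20
`p = 23` → p = 23
`num = num << 1` → num = 40
`ans = (num & p) | (num ^ p)` → ans = 63
So ans = 63

Answer: 63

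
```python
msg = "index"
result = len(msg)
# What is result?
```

Trace:
`msg = "index"` → msg = 'index'
`result = len(msg)` → result = 5
So result = 5

Answer: 5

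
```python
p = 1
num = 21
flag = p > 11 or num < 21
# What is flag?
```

Trace:
`p = 1` → p = 1
`num = 21` → num = 21
`flag = p > 11 or num < 21` → flag = False
So flag = False

Answer: False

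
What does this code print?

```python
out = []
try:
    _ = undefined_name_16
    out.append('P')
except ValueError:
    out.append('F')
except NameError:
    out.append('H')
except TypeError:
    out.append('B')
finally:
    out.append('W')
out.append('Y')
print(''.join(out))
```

Execution trace: 'H' (except NameError) → 'W' (finally) → 'Y' (after the try/except). Output: HWY

Answer: HWY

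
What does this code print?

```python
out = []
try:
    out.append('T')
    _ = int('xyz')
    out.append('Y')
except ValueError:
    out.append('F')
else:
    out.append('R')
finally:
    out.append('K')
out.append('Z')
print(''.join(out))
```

Execution trace: 'T' (try body) → 'F' (except ValueError) → 'K' (finally) → 'Z' (after the try/except). Output: TFKZ

Answer: TFKZ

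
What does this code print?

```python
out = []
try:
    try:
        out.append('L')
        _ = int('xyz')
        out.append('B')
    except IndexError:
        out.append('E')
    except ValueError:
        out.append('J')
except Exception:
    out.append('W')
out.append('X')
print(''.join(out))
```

Execution trace: 'L' (inner try body) → 'J' (inner except ValueError) → 'X' (after the try/except). Output: LJX

Answer: LJX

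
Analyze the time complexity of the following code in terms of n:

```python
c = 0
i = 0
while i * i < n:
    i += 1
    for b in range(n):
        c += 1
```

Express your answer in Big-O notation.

Each loop level contributes: √n × n. Multiplying the contributions gives O(n√n).

Answer: O(n√n)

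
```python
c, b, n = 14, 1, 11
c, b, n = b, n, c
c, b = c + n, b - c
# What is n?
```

Trace:
`c, b, n = 14, 1, 11` → c = 14; b = 1; n = 11
`c, b, n = b, n, c` → c = 1; b = 11; n = 14
`c, b = c + n, b - c` → c = 15; b = 10
So n = 14

Answer: 14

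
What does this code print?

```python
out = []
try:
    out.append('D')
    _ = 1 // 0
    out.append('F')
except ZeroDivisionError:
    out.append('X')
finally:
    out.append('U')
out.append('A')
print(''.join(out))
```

Execution trace: 'D' (try body) → 'X' (except ZeroDivisionError) → 'U' (finally) → 'A' (after the try/except). Output: DXUA

Answer: DXUA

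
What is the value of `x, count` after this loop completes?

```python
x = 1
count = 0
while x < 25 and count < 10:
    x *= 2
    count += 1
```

Double until >= 25 or 10 iterations
`x, count` takes the values: (1, 0) → (2, 0) → (2, 1) → (4, 1) → (4, 2) → (8, 2) → (8, 3) → (16, 3) → (16, 4) → (32, 4) → (32, 5)

Answer: 32, 5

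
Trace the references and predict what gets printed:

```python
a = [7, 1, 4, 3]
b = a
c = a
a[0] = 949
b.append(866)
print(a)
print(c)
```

Key concept: multiple aliases.
Step by step:
`a = [7, 1, 4, 3]` → a = [7, 1, 4, 3]
`b = a` → b = [7, 1, 4, 3] (same object as a)
`c = a` → c = [7, 1, 4, 3] (same object as a, b)
`a[0] = 949` → a = [949, 1, 4, 3] (same object as b, c); b = [949, 1, 4, 3] (same object as a, c); c = [949, 1, 4, 3] (same object as a, b)
`b.append(866)` → a = [949, 1, 4, 3, 866] (same object as b, c); b = [949, 1, 4, 3, 866] (same object as a, c); c = [949, 1, 4, 3, 866] (same object as a, b)
`print(a)` → prints [949, 1, 4, 3, 866]
`print(c)` → prints [949, 1, 4, 3, 866]

Answer:
[949, 1, 4, 3, 866]
[949, 1, 4, 3, 866]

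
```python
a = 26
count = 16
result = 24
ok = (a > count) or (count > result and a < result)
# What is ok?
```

Trace:
`a = 26` → a = 26
`count = 16` → count = 16
`result = 24` → result = 24
`ok = (a > count) or (count > result and a < result)` → ok = True
So ok = True

Answer: True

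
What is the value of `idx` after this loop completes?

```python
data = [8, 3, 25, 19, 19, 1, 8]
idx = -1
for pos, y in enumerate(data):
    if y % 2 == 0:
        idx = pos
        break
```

First even number index in [8, 3, 25, 19, 19, 1, 8]
`idx` takes the values: -1 → 0

Answer: 0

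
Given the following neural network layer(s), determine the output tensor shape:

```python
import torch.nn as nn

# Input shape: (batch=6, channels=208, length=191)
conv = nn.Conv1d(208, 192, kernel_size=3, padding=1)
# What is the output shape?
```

Input: (6, 208, 191) -> Output: (6, 192, 191)

Answer: (6, 192, 191)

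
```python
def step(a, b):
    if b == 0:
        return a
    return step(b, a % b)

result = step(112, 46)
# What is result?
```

step(112, 46) -> step(46, 20) -> step(20, 6) -> step(6, 2) -> step(2, 0) -> 2

Answer: 2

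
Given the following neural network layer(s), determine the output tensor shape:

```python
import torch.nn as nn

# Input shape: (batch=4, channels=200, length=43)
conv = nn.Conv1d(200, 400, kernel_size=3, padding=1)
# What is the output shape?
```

Input: (4, 200, 43) -> Output: (4, 400, 43)

Answer: (4, 400, 43)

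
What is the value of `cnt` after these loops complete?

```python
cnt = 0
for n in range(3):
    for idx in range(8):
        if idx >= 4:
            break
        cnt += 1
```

Inner breaks at 4, outer runs 3 times
`cnt` takes the values: 0 → 1 → 2 → 3 → 4 → 5 → 6 → 7 → 8 → 9 → 10 → 11 → 12

Answer: 12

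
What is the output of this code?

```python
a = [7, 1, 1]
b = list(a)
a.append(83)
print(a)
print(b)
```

Key concept: list() constructor creates copy.
Step by step:
`a = [7, 1, 1]` → a = [7, 1, 1]
`b = list(a)` → b = [7, 1, 1]
`a.append(83)` → a = [7, 1, 1, 83]
`print(a)` → prints [7, 1, 1, 83]
`print(b)` → prints [7, 1, 1]

Answer:
[7, 1, 1, 83]
[7, 1, 1]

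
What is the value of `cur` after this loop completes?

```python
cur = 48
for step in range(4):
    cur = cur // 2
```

Halve 4 times: 48 // 2^4 = 3
`cur` takes the values: 48 → 24 → 12 → 6 → 3

Answer: 3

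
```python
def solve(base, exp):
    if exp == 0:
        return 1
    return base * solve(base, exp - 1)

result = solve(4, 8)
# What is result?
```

solve(4, 8) = 4 * 4 * 4 * 4 * 4 * 4 * 4 * 4 = 65536

Answer: 65536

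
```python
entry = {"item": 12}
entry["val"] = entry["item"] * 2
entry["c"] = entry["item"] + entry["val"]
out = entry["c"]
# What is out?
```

Trace:
`entry = {"item": 12}` → entry = {'item': 12}
`entry["val"] = entry["item"] * 2` → entry = {'item': 12, 'val': 24}
`entry["c"] = entry["item"] + entry["val"]` → entry = {'item': 12, 'val': 24, 'c': 36}
`out = entry["c"]` → out = 36
So out = 36

Answer: 36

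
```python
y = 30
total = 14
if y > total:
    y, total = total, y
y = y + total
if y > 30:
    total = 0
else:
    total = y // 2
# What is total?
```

Trace:
`y = 30` → y = 30
`total = 14` → total = 14
`if y > total: ...` → y > total is True → y = 14; total = 30
`y = y + total` → y = 44
`if y > 30: ...` → y > 30 is True → total = 0
So total = 0

Answer: 0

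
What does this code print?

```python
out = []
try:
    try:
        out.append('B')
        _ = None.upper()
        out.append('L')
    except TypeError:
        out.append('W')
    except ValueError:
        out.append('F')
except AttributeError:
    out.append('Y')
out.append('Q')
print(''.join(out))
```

Execution trace: 'B' (try body) → 'Y' (outer except AttributeError) → 'Q' (after the try/except). Output: BYQ

Answer: BYQ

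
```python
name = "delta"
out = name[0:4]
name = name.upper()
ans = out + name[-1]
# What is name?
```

Trace:
`name = "delta"` → name = 'delta'
`out = name[0:4]` → out = 'delt'
`name = name.upper()` → name = 'DELTA'
`ans = out + name[-1]` → ans = 'deltA'
So name = 'DELTA'

Answer: 'DELTA'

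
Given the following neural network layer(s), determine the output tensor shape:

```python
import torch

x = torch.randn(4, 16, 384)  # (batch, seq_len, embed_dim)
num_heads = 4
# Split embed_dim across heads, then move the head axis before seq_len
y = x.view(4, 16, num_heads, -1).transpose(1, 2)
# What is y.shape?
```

Input: (4, 16, 384) -> head_dim = 384 // 4 = 96; after view: (4, 16, 4, 96) -> after transpose(1, 2): (4, 4, 16, 96) -> Output: (4, 4, 16, 96)

Answer: (4, 4, 16, 96)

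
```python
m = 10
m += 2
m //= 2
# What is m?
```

Trace:
`m = 10` → m = 10
`m += 2` → m = 12
`m //= 2` → m = 6
So m = 6

Answer: 6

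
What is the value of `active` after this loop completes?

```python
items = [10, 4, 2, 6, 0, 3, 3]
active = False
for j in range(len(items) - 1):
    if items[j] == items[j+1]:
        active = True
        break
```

Check consecutive duplicates in [10, 4, 2, 6, 0, 3, 3]
`active` takes the values: False → True

Answer: True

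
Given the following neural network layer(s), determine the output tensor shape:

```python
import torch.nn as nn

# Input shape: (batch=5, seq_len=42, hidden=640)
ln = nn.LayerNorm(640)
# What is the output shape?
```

Input: (5, 42, 640) -> Output: (5, 42, 640)

Answer: (5, 42, 640)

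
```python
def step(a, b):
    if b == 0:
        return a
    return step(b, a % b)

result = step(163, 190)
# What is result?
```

step(163, 190) -> step(190, 163) -> step(163, 27) -> step(27, 1) -> step(1, 0) -> 1

Answer: 1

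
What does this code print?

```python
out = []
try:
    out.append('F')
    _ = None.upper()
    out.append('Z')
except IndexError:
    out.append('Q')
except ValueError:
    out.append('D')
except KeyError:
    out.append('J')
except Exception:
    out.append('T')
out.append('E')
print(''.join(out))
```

Execution trace: 'F' (try body) → 'T' (except Exception) → 'E' (after the try/except). Output: FTE

Answer: FTE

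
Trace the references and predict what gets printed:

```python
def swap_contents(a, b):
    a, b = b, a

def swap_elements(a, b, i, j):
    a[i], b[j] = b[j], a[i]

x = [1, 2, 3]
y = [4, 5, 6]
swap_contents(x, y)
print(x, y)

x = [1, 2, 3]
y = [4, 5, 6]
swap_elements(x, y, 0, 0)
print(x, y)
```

Key concept: parameter rebinding vs mutation.
Step by step:
`x = [1, 2, 3]` → x = [1, 2, 3]
`y = [4, 5, 6]` → y = [4, 5, 6]
`swap_contents(x, y)` → no visible change to tracked variables
`print(x, y)` → prints [1, 2, 3] [4, 5, 6]
`x = [1, 2, 3]` → x = [1, 2, 3]
`y = [4, 5, 6]` → y = [4, 5, 6]
`swap_elements(x, y, 0, 0)` → x = [4, 2, 3]; y = [1, 5, 6]
`print(x, y)` → prints [4, 2, 3] [1, 5, 6]

Answer:
[1, 2, 3] [4, 5, 6]
[4, 2, 3] [1, 5, 6]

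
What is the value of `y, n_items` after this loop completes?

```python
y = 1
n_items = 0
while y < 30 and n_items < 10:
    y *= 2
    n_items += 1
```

Double until >= 30 or 10 iterations
`y, n_items` takes the values: (1, 0) → (2, 0) → (2, 1) → (4, 1) → (4, 2) → (8, 2) → (8, 3) → (16, 3) → (16, 4) → (32, 4) → (32, 5)

Answer: 32, 5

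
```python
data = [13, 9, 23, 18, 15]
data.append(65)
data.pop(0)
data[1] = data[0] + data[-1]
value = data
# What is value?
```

Trace:
`data = [13, 9, 23, 18, 15]` → data = [13, 9, 23, 18, 15]
`data.append(65)` → data = [13, 9, 23, 18, 15, 65]
`data.pop(0)` → data = [9, 23, 18, 15, 65]
`data[1] = data[0] + data[-1]` → data = [9, 74, 18, 15, 65]
`value = data` → value = [9, 74, 18, 15, 65]
So value = [9, 74, 18, 15, 65]

Answer: [9, 74, 18, 15, 65]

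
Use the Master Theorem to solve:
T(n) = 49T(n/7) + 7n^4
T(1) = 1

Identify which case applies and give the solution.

a=49, b=7, f(n)=7n^4. log_7(49) = 2. Since c=4 > 2 and the regularity condition holds (49(n/7)^4 = (49/7^4)n^4 with 49/7^4 < 1), Case 3 applies: T(n) = Θ(f(n)) = O(n^4).

Answer: O(n^4) - Case 3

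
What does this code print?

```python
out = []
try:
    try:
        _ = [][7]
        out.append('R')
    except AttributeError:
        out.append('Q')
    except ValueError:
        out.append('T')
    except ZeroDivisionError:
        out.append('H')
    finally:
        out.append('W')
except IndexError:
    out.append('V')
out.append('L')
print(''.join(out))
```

Execution trace: 'W' (finally) → 'V' (outer except IndexError) → 'L' (after the try/except). Output: WVL

Answer: WVL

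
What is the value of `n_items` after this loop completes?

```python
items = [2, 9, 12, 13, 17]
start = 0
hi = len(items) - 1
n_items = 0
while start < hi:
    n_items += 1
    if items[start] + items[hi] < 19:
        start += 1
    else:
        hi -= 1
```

Steps to find pair summing to 19
`n_items` takes the values: 0 → 1 → 2 → 3 → 4

Answer: 4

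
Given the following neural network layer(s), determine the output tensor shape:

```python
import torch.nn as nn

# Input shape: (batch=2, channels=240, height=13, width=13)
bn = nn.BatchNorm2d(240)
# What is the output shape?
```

Input: (2, 240, 13, 13) -> Output: (2, 240, 13, 13)

Answer: (2, 240, 13, 13)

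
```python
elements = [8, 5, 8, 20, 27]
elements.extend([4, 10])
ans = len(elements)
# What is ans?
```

Trace:
`elements = [8, 5, 8, 20, 27]` → elements = [8, 5, 8, 20, 27]
`elements.extend([4, 10])` → elements = [8, 5, 8, 20, 27, 4, 10]
`ans = len(elements)` → ans = 7
So ans = 7

Answer: 7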